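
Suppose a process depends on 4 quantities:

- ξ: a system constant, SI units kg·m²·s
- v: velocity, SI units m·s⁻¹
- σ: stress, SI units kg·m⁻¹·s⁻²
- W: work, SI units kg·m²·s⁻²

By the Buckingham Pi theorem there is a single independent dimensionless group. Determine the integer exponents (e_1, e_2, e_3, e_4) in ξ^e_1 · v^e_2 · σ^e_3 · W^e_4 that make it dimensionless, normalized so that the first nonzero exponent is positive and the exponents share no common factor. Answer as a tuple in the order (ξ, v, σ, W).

M: e_1·(1) + e_2·(0) + e_3·(1) + e_4·(1) = 0
L: e_1·(2) + e_2·(1) + e_3·(-1) + e_4·(2) = 0
T: e_1·(1) + e_2·(-1) + e_3·(-2) + e_4·(-2) = 0
Solving this homogeneous linear system for the smallest-integer solution (first nonzero entry positive) gives (1, 3, 1, -2).

(1, 3, 1, -2)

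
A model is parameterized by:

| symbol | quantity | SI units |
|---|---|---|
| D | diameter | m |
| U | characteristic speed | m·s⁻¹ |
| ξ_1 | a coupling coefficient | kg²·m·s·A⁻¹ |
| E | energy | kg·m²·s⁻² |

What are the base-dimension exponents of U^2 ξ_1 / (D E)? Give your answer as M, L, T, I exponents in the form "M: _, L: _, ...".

M: 1, L: 0, T: 1, I: -1

Collect each base-dimension exponent across the product:
  M: −(0) + 2·(0) + (2) − (1) = 1
  L: −(1) + 2·(1) + (1) − (2) = 0
  T: −(0) + 2·(-1) + (1) − (-2) = 1
  I: −(0) + 2·(0) + (-1) − (0) = -1
So the dimensions are [M T I⁻¹].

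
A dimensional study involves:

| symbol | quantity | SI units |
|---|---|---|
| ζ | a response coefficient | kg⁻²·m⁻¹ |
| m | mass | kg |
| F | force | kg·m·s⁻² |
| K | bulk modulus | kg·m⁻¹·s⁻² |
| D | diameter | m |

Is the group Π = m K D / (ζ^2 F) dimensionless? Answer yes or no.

Sum the exponent of each base dimension across the product:
  M: −2·[ζ]_M + [m]_M − [F]_M + [K]_M + [D]_M = −2·(-2) + (1) − (1) + (1) + (0) = 5
  L: −2·[ζ]_L + [m]_L − [F]_L + [K]_L + [D]_L = −2·(-1) + (0) − (1) + (-1) + (1) = 1
  T: −2·[ζ]_T + [m]_T − [F]_T + [K]_T + [D]_T = −2·(0) + (0) − (-2) + (-2) + (0) = 0
Net dimensions [M⁵ L] ≠ [1] — not dimensionless.

no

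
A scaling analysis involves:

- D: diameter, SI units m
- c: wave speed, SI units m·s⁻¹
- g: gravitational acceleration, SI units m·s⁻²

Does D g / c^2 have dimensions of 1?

Sum the exponent of each base dimension across the product:
  M: [D]_M − 2·[c]_M + [g]_M = (0) − 2·(0) + (0) = 0
  L: [D]_L − 2·[c]_L + [g]_L = (1) − 2·(1) + (1) = 0
  T: [D]_T − 2·[c]_T + [g]_T = (0) − 2·(-1) + (-2) = 0
All base exponents vanish — dimensionless.

yes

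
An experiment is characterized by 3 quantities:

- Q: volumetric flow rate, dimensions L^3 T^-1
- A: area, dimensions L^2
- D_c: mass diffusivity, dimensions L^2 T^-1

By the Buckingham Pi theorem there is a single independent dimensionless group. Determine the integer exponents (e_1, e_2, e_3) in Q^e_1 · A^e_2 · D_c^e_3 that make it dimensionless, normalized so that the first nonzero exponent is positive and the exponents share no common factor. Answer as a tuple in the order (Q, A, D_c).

(2, -1, -2)

L: e_1·(3) + e_2·(2) + e_3·(2) = 0
T: e_1·(-1) + e_2·(0) + e_3·(-1) = 0
Solving this homogeneous linear system for the smallest-integer solution (first nonzero entry positive) gives (2, -1, -2).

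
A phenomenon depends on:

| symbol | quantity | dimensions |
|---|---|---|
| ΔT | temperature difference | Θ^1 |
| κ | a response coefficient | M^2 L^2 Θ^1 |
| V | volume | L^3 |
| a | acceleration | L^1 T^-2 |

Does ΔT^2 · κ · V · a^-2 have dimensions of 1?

Sum the exponent of each base dimension across the product:
  M: 2·[ΔT]_M + [κ]_M + [V]_M − 2·[a]_M = 2·(0) + (2) + (0) − 2·(0) = 2
  L: 2·[ΔT]_L + [κ]_L + [V]_L − 2·[a]_L = 2·(0) + (2) + (3) − 2·(1) = 3
  T: 2·[ΔT]_T + [κ]_T + [V]_T − 2·[a]_T = 2·(0) + (0) + (0) − 2·(-2) = 4
  Θ: 2·[ΔT]_Θ + [κ]_Θ + [V]_Θ − 2·[a]_Θ = 2·(1) + (1) + (0) − 2·(0) = 3
Net dimensions [M² L³ T⁴ Θ³] ≠ [1] — not dimensionless.

no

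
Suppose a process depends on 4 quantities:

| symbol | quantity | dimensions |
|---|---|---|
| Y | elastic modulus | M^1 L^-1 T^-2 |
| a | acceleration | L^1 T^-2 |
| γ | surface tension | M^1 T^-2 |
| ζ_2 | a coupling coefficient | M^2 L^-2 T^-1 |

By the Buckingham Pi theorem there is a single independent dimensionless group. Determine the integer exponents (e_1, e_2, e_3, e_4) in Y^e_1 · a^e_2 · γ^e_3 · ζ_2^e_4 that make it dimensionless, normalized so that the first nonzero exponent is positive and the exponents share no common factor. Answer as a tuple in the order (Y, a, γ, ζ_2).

M: e_1·(1) + e_2·(0) + e_3·(1) + e_4·(2) = 0
L: e_1·(-1) + e_2·(1) + e_3·(0) + e_4·(-2) = 0
T: e_1·(-2) + e_2·(-2) + e_3·(-2) + e_4·(-1) = 0
Solving this homogeneous linear system for the smallest-integer solution (first nonzero entry positive) gives (1, -3, 3, -2).

(1, -3, 3, -2)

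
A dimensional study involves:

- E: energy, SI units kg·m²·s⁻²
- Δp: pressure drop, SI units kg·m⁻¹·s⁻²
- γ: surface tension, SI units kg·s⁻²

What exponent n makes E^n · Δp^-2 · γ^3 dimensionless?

Balance the M exponent: (1)·n from E, plus −2·(1) + 3·(1) = 1 from the rest, must sum to zero.
n + 1 = 0, so n = -1.

-1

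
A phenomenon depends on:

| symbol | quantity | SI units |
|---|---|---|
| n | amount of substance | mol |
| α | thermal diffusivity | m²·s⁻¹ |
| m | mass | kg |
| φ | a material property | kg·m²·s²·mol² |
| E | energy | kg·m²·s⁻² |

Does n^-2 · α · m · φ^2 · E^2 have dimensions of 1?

Sum the exponent of each base dimension across the product:
  M: −2·[n]_M + [α]_M + [m]_M + 2·[φ]_M + 2·[E]_M = −2·(0) + (0) + (1) + 2·(1) + 2·(1) = 5
  L: −2·[n]_L + [α]_L + [m]_L + 2·[φ]_L + 2·[E]_L = −2·(0) + (2) + (0) + 2·(2) + 2·(2) = 10
  T: −2·[n]_T + [α]_T + [m]_T + 2·[φ]_T + 2·[E]_T = −2·(0) + (-1) + (0) + 2·(2) + 2·(-2) = -1
  N: −2·[n]_N + [α]_N + [m]_N + 2·[φ]_N + 2·[E]_N = −2·(1) + (0) + (0) + 2·(2) + 2·(0) = 2
Net dimensions [M⁵ L¹⁰ T⁻¹ N²] ≠ [1] — not dimensionless.

no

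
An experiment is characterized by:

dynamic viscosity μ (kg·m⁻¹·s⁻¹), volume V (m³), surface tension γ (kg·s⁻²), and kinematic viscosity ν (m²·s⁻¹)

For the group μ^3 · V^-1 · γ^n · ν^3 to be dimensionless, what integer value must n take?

-3

Balance the M exponent: (1)·n from γ, plus 3·(1) − (0) + 3·(0) = 3 from the rest, must sum to zero.
n + 3 = 0, so n = -3.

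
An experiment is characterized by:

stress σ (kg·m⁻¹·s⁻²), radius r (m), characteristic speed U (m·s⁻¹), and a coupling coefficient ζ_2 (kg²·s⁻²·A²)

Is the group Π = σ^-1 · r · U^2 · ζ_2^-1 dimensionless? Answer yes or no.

Sum the exponent of each base dimension across the product:
  M: −[σ]_M + [r]_M + 2·[U]_M − [ζ_2]_M = −(1) + (0) + 2·(0) − (2) = -3
  L: −[σ]_L + [r]_L + 2·[U]_L − [ζ_2]_L = −(-1) + (1) + 2·(1) − (0) = 4
  T: −[σ]_T + [r]_T + 2·[U]_T − [ζ_2]_T = −(-2) + (0) + 2·(-1) − (-2) = 2
  I: −[σ]_I + [r]_I + 2·[U]_I − [ζ_2]_I = −(0) + (0) + 2·(0) − (2) = -2
Net dimensions [M⁻³ L⁴ T² I⁻²] ≠ [1] — not dimensionless.

no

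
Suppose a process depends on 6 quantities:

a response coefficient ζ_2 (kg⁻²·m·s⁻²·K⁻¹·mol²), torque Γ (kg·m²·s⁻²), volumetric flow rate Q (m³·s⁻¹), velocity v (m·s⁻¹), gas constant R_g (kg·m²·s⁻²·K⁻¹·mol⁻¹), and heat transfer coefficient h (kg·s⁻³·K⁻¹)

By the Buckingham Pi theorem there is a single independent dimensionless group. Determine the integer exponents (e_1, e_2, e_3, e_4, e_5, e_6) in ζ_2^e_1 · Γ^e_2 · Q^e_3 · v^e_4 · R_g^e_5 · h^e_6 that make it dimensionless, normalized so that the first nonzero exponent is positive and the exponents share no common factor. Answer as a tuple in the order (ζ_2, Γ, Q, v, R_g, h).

(1, 3, -4, 1, 2, -3)

M: e_1·(-2) + e_2·(1) + e_3·(0) + e_4·(0) + e_5·(1) + e_6·(1) = 0
L: e_1·(1) + e_2·(2) + e_3·(3) + e_4·(1) + e_5·(2) + e_6·(0) = 0
T: e_1·(-2) + e_2·(-2) + e_3·(-1) + e_4·(-1) + e_5·(-2) + e_6·(-3) = 0
Θ: e_1·(-1) + e_2·(0) + e_3·(0) + e_4·(0) + e_5·(-1) + e_6·(-1) = 0
N: e_1·(2) + e_2·(0) + e_3·(0) + e_4·(0) + e_5·(-1) + e_6·(0) = 0
Solving this homogeneous linear system for the smallest-integer solution (first nonzero entry positive) gives (1, 3, -4, 1, 2, -3).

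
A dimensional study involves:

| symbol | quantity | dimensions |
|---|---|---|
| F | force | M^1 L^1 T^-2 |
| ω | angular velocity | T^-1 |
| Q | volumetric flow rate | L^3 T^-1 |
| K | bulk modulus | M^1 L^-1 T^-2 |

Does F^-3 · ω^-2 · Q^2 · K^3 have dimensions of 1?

Sum the exponent of each base dimension across the product:
  M: −3·[F]_M − 2·[ω]_M + 2·[Q]_M + 3·[K]_M = −3·(1) − 2·(0) + 2·(0) + 3·(1) = 0
  L: −3·[F]_L − 2·[ω]_L + 2·[Q]_L + 3·[K]_L = −3·(1) − 2·(0) + 2·(3) + 3·(-1) = 0
  T: −3·[F]_T − 2·[ω]_T + 2·[Q]_T + 3·[K]_T = −3·(-2) − 2·(-1) + 2·(-1) + 3·(-2) = 0
  Θ: −3·[F]_Θ − 2·[ω]_Θ + 2·[Q]_Θ + 3·[K]_Θ = −3·(0) − 2·(0) + 2·(0) + 3·(0) = 0
All base exponents vanish — dimensionless.

yes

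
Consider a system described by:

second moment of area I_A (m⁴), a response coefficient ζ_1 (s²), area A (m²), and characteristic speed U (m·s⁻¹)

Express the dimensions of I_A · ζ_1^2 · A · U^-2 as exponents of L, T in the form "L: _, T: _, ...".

L: 4, T: 6

Collect each base-dimension exponent across the product:
  L: (4) + 2·(0) + (2) − 2·(1) = 4
  T: (0) + 2·(2) + (0) − 2·(-1) = 6
So the dimensions are [L⁴ T⁶].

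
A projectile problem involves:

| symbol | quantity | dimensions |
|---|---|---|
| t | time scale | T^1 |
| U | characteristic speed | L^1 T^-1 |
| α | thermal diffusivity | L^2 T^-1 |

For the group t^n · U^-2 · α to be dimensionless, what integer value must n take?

-1

Balance the T exponent: (1)·n from t, plus −2·(-1) + (-1) = 1 from the rest, must sum to zero.
n + 1 = 0, so n = -1.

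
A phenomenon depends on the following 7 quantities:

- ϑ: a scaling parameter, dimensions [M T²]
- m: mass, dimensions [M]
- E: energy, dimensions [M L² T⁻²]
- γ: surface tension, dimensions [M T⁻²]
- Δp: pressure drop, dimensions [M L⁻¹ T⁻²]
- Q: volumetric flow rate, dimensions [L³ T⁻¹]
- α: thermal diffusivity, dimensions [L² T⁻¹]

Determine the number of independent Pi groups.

There are 7 variables and 3 base dimensions (M, L, T).
The dimension matrix has rank 3.
Independent dimensionless groups: 7 − 3 = 4.

4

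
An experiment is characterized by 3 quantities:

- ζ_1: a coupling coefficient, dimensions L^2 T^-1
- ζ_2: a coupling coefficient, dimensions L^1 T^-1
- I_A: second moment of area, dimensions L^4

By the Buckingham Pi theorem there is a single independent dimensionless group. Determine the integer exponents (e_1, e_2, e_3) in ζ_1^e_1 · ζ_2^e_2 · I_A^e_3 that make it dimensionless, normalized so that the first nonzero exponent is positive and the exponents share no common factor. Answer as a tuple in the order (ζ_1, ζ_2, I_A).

L: e_1·(2) + e_2·(1) + e_3·(4) = 0
T: e_1·(-1) + e_2·(-1) + e_3·(0) = 0
Solving this homogeneous linear system for the smallest-integer solution (first nonzero entry positive) gives (4, -4, -1).

(4, -4, -1)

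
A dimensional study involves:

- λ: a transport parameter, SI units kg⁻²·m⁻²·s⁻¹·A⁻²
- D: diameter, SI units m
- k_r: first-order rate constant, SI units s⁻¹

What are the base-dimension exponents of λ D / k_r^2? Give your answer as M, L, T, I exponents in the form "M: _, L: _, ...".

M: -2, L: -1, T: 1, I: -2

Collect each base-dimension exponent across the product:
  M: (-2) + (0) − 2·(0) = -2
  L: (-2) + (1) − 2·(0) = -1
  T: (-1) + (0) − 2·(-1) = 1
  I: (-2) + (0) − 2·(0) = -2
So the dimensions are [M⁻² L⁻¹ T I⁻²].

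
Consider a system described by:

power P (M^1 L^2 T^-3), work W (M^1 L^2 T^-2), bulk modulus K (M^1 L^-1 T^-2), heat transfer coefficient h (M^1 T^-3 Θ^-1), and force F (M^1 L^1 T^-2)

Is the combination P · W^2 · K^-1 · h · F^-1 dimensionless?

Sum the exponent of each base dimension across the product:
  M: [P]_M + 2·[W]_M − [K]_M + [h]_M − [F]_M = (1) + 2·(1) − (1) + (1) − (1) = 2
  L: [P]_L + 2·[W]_L − [K]_L + [h]_L − [F]_L = (2) + 2·(2) − (-1) + (0) − (1) = 6
  T: [P]_T + 2·[W]_T − [K]_T + [h]_T − [F]_T = (-3) + 2·(-2) − (-2) + (-3) − (-2) = -6
  Θ: [P]_Θ + 2·[W]_Θ − [K]_Θ + [h]_Θ − [F]_Θ = (0) + 2·(0) − (0) + (-1) − (0) = -1
Net dimensions [M² L⁶ T⁻⁶ Θ⁻¹] ≠ [1] — not dimensionless.

no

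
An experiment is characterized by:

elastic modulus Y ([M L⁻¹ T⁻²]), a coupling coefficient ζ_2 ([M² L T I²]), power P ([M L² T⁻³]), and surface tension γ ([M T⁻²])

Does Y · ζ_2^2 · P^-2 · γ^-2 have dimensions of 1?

no

Sum the exponent of each base dimension across the product:
  M: [Y]_M + 2·[ζ_2]_M − 2·[P]_M − 2·[γ]_M = (1) + 2·(2) − 2·(1) − 2·(1) = 1
  L: [Y]_L + 2·[ζ_2]_L − 2·[P]_L − 2·[γ]_L = (-1) + 2·(1) − 2·(2) − 2·(0) = -3
  T: [Y]_T + 2·[ζ_2]_T − 2·[P]_T − 2·[γ]_T = (-2) + 2·(1) − 2·(-3) − 2·(-2) = 10
  I: [Y]_I + 2·[ζ_2]_I − 2·[P]_I − 2·[γ]_I = (0) + 2·(2) − 2·(0) − 2·(0) = 4
Net dimensions [M L⁻³ T¹⁰ I⁴] ≠ [1] — not dimensionless.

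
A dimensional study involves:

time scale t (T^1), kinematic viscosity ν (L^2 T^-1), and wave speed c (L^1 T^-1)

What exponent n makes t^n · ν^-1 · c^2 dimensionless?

1

Balance the T exponent: (1)·n from t, plus −(-1) + 2·(-1) = -1 from the rest, must sum to zero.
n − 1 = 0, so n = 1.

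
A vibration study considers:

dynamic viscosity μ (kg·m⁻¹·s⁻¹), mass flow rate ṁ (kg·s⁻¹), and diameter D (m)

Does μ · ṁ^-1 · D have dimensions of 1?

yes

Sum the exponent of each base dimension across the product:
  M: [μ]_M − [ṁ]_M + [D]_M = (1) − (1) + (0) = 0
  L: [μ]_L − [ṁ]_L + [D]_L = (-1) − (0) + (1) = 0
  T: [μ]_T − [ṁ]_T + [D]_T = (-1) − (-1) + (0) = 0
All base exponents vanish — dimensionless.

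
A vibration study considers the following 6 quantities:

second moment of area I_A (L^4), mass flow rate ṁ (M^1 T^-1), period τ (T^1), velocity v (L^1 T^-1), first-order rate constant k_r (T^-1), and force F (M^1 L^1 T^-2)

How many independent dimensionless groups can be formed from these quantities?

3

There are 6 variables and 3 base dimensions (M, L, T).
The dimension matrix has rank 3.
Independent dimensionless groups: 6 − 3 = 3.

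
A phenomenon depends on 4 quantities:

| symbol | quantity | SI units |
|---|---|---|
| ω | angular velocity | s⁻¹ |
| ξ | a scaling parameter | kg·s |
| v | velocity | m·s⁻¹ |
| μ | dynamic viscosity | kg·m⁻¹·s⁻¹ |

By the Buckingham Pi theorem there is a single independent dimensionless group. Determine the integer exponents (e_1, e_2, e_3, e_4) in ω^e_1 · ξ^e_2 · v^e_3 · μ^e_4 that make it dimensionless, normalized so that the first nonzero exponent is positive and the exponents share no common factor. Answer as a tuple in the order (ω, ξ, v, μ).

(3, 1, -1, -1)

M: e_1·(0) + e_2·(1) + e_3·(0) + e_4·(1) = 0
L: e_1·(0) + e_2·(0) + e_3·(1) + e_4·(-1) = 0
T: e_1·(-1) + e_2·(1) + e_3·(-1) + e_4·(-1) = 0
Solving this homogeneous linear system for the smallest-integer solution (first nonzero entry positive) gives (3, 1, -1, -1).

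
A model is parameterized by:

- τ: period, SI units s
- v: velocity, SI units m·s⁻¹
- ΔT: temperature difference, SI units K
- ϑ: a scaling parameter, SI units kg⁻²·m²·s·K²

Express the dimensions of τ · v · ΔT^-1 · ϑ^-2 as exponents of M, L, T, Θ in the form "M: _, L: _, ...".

Collect each base-dimension exponent across the product:
  M: (0) + (0) − (0) − 2·(-2) = 4
  L: (0) + (1) − (0) − 2·(2) = -3
  T: (1) + (-1) − (0) − 2·(1) = -2
  Θ: (0) + (0) − (1) − 2·(2) = -5
So the dimensions are [M⁴ L⁻³ T⁻² Θ⁻⁵].

M: 4, L: -3, T: -2, Θ: -5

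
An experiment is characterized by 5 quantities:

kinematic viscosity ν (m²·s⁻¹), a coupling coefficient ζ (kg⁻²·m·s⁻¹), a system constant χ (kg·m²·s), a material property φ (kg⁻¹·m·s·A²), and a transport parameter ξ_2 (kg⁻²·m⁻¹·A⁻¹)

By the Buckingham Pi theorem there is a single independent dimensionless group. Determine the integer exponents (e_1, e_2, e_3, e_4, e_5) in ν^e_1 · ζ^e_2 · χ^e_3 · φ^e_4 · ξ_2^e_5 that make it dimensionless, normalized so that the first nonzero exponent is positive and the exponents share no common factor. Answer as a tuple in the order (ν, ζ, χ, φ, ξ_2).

(3, -3, -1, 1, 2)

M: e_1·(0) + e_2·(-2) + e_3·(1) + e_4·(-1) + e_5·(-2) = 0
L: e_1·(2) + e_2·(1) + e_3·(2) + e_4·(1) + e_5·(-1) = 0
T: e_1·(-1) + e_2·(-1) + e_3·(1) + e_4·(1) + e_5·(0) = 0
I: e_1·(0) + e_2·(0) + e_3·(0) + e_4·(2) + e_5·(-1) = 0
Solving this homogeneous linear system for the smallest-integer solution (first nonzero entry positive) gives (3, -3, -1, 1, 2).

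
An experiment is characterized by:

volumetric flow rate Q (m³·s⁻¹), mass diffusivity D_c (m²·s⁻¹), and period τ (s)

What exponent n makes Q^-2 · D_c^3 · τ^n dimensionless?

Balance the T exponent: (1)·n from τ, plus −2·(-1) + 3·(-1) = -1 from the rest, must sum to zero.
n − 1 = 0, so n = 1.

1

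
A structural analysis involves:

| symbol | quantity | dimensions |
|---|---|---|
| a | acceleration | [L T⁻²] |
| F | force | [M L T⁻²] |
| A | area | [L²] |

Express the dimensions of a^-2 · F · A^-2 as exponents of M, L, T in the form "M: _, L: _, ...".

Collect each base-dimension exponent across the product:
  M: −2·(0) + (1) − 2·(0) = 1
  L: −2·(1) + (1) − 2·(2) = -5
  T: −2·(-2) + (-2) − 2·(0) = 2
So the dimensions are [M L⁻⁵ T²].

M: 1, L: -5, T: 2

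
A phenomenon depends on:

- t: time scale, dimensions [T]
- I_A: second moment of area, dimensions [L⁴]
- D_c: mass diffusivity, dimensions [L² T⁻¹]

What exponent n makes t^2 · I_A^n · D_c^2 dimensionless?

-1

Balance the L exponent: (4)·n from I_A, plus 2·(0) + 2·(2) = 4 from the rest, must sum to zero.
4n + 4 = 0, so n = -1.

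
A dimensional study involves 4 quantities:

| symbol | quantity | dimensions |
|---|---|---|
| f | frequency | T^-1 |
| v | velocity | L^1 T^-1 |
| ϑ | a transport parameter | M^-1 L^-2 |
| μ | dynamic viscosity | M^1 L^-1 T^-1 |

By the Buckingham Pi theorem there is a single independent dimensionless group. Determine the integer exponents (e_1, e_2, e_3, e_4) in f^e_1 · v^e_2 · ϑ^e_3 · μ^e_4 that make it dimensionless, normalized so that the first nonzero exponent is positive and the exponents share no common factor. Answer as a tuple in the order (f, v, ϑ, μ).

M: e_1·(0) + e_2·(0) + e_3·(-1) + e_4·(1) = 0
L: e_1·(0) + e_2·(1) + e_3·(-2) + e_4·(-1) = 0
T: e_1·(-1) + e_2·(-1) + e_3·(0) + e_4·(-1) = 0
Solving this homogeneous linear system for the smallest-integer solution (first nonzero entry positive) gives (4, -3, -1, -1).

(4, -3, -1, -1)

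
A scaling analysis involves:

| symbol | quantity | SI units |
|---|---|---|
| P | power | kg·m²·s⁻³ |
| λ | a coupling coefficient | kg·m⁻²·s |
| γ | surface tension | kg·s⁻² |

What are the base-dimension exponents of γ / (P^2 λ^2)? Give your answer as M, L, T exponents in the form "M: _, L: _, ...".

M: -3, L: 0, T: 2

Collect each base-dimension exponent across the product:
  M: −2·(1) − 2·(1) + (1) = -3
  L: −2·(2) − 2·(-2) + (0) = 0
  T: −2·(-3) − 2·(1) + (-2) = 2
So the dimensions are [M⁻³ T²].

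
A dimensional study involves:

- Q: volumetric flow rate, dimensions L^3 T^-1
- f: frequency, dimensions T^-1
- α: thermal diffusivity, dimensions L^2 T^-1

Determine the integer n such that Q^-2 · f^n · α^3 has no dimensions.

Balance the T exponent: (-1)·n from f, plus −2·(-1) + 3·(-1) = -1 from the rest, must sum to zero.
−n − 1 = 0, so n = -1.

-1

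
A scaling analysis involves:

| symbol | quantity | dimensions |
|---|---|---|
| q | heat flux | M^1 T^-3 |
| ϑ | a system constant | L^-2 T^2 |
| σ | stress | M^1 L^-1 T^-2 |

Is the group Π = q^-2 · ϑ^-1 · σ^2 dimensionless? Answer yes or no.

yes

Sum the exponent of each base dimension across the product:
  M: −2·[q]_M − [ϑ]_M + 2·[σ]_M = −2·(1) − (0) + 2·(1) = 0
  L: −2·[q]_L − [ϑ]_L + 2·[σ]_L = −2·(0) − (-2) + 2·(-1) = 0
  T: −2·[q]_T − [ϑ]_T + 2·[σ]_T = −2·(-3) − (2) + 2·(-2) = 0
All base exponents vanish — dimensionless.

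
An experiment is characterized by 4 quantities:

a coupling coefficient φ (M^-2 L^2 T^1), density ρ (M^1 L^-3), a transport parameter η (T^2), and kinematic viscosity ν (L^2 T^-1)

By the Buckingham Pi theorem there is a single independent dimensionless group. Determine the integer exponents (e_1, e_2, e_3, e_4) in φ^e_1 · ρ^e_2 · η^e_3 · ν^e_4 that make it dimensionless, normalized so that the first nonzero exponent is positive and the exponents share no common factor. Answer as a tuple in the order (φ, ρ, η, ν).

M: e_1·(-2) + e_2·(1) + e_3·(0) + e_4·(0) = 0
L: e_1·(2) + e_2·(-3) + e_3·(0) + e_4·(2) = 0
T: e_1·(1) + e_2·(0) + e_3·(2) + e_4·(-1) = 0
Solving this homogeneous linear system for the smallest-integer solution (first nonzero entry positive) gives (2, 4, 1, 4).

(2, 4, 1, 4)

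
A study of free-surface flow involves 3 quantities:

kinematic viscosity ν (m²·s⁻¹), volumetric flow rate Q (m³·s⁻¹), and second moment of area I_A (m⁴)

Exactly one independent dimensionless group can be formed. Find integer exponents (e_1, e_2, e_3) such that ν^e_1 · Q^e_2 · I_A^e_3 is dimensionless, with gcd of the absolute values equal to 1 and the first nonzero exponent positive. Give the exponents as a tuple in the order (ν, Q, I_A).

L: e_1·(2) + e_2·(3) + e_3·(4) = 0
T: e_1·(-1) + e_2·(-1) + e_3·(0) = 0
Solving this homogeneous linear system for the smallest-integer solution (first nonzero entry positive) gives (4, -4, 1).

(4, -4, 1)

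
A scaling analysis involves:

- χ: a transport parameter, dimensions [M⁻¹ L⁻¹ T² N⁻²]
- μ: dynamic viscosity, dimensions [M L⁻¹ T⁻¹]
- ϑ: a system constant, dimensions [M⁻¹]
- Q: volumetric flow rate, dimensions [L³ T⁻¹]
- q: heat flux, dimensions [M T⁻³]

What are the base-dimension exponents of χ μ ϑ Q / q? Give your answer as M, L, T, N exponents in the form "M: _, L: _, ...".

M: -2, L: 1, T: 3, N: -2

Collect each base-dimension exponent across the product:
  M: (-1) + (1) + (-1) + (0) − (1) = -2
  L: (-1) + (-1) + (0) + (3) − (0) = 1
  T: (2) + (-1) + (0) + (-1) − (-3) = 3
  N: (-2) + (0) + (0) + (0) − (0) = -2
So the dimensions are [M⁻² L T³ N⁻²].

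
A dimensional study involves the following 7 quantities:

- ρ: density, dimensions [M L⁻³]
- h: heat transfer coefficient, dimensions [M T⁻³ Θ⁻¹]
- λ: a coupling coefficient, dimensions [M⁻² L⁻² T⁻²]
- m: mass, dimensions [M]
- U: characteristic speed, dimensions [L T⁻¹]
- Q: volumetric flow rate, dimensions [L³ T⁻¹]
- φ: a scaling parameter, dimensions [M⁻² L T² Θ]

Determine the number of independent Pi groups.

3

There are 7 variables and 4 base dimensions (M, L, T, Θ).
The dimension matrix has rank 4.
Independent dimensionless groups: 7 − 4 = 3.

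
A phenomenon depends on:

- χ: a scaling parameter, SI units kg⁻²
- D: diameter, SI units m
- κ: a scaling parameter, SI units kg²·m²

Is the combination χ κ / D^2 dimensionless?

yes

Sum the exponent of each base dimension across the product:
  M: [χ]_M − 2·[D]_M + [κ]_M = (-2) − 2·(0) + (2) = 0
  L: [χ]_L − 2·[D]_L + [κ]_L = (0) − 2·(1) + (2) = 0
  T: [χ]_T − 2·[D]_T + [κ]_T = (0) − 2·(0) + (0) = 0
All base exponents vanish — dimensionless.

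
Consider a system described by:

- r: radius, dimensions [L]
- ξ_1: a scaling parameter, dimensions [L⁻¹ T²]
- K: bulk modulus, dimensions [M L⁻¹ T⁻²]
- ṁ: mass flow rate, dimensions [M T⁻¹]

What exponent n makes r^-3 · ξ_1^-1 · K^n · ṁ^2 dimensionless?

Balance the M exponent: (1)·n from K, plus −3·(0) − (0) + 2·(1) = 2 from the rest, must sum to zero.
n + 2 = 0, so n = -2.

-2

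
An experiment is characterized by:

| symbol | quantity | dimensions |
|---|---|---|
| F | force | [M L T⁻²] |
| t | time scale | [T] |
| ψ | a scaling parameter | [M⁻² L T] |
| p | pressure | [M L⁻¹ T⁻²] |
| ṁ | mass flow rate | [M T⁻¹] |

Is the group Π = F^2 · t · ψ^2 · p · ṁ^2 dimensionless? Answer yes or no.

Sum the exponent of each base dimension across the product:
  M: 2·[F]_M + [t]_M + 2·[ψ]_M + [p]_M + 2·[ṁ]_M = 2·(1) + (0) + 2·(-2) + (1) + 2·(1) = 1
  L: 2·[F]_L + [t]_L + 2·[ψ]_L + [p]_L + 2·[ṁ]_L = 2·(1) + (0) + 2·(1) + (-1) + 2·(0) = 3
  T: 2·[F]_T + [t]_T + 2·[ψ]_T + [p]_T + 2·[ṁ]_T = 2·(-2) + (1) + 2·(1) + (-2) + 2·(-1) = -5
Net dimensions [M L³ T⁻⁵] ≠ [1] — not dimensionless.

no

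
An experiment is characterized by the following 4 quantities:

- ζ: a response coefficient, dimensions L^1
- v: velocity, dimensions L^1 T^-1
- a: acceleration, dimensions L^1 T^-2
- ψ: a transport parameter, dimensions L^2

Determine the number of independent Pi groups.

There are 4 variables and 2 base dimensions (L, T).
The dimension matrix has rank 2.
Independent dimensionless groups: 4 − 2 = 2.

2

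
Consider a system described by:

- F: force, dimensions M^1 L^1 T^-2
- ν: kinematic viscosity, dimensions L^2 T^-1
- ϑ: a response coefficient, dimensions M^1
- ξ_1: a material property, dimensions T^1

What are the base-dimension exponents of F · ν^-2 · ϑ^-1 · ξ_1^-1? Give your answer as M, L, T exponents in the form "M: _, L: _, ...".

Collect each base-dimension exponent across the product:
  M: (1) − 2·(0) − (1) − (0) = 0
  L: (1) − 2·(2) − (0) − (0) = -3
  T: (-2) − 2·(-1) − (0) − (1) = -1
So the dimensions are [L⁻³ T⁻¹].

M: 0, L: -3, T: -1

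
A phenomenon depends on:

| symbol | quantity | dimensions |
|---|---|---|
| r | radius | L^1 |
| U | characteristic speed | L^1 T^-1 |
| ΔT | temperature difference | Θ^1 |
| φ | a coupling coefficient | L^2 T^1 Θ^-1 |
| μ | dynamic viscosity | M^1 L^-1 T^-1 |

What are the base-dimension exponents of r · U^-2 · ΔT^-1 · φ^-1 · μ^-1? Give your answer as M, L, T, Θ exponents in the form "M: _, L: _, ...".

M: -1, L: -2, T: 2, Θ: 0

Collect each base-dimension exponent across the product:
  M: (0) − 2·(0) − (0) − (0) − (1) = -1
  L: (1) − 2·(1) − (0) − (2) − (-1) = -2
  T: (0) − 2·(-1) − (0) − (1) − (-1) = 2
  Θ: (0) − 2·(0) − (1) − (-1) − (0) = 0
So the dimensions are [M⁻¹ L⁻² T²].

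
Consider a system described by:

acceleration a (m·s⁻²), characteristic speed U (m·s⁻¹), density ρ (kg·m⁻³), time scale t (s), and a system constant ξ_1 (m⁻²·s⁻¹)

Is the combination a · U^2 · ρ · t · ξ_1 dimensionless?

no

Sum the exponent of each base dimension across the product:
  M: [a]_M + 2·[U]_M + [ρ]_M + [t]_M + [ξ_1]_M = (0) + 2·(0) + (1) + (0) + (0) = 1
  L: [a]_L + 2·[U]_L + [ρ]_L + [t]_L + [ξ_1]_L = (1) + 2·(1) + (-3) + (0) + (-2) = -2
  T: [a]_T + 2·[U]_T + [ρ]_T + [t]_T + [ξ_1]_T = (-2) + 2·(-1) + (0) + (1) + (-1) = -4
Net dimensions [M L⁻² T⁻⁴] ≠ [1] — not dimensionless.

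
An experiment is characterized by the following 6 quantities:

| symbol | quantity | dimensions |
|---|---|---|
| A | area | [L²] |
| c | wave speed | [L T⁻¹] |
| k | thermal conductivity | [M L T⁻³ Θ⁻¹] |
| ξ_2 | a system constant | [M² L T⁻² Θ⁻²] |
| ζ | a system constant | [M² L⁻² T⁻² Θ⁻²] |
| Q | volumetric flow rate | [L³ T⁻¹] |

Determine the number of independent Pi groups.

There are 6 variables and 4 base dimensions (M, L, T, Θ).
The dimension matrix has rank 3 (less than 4: the dimension vectors are linearly dependent).
Independent dimensionless groups: 6 − 3 = 3.

3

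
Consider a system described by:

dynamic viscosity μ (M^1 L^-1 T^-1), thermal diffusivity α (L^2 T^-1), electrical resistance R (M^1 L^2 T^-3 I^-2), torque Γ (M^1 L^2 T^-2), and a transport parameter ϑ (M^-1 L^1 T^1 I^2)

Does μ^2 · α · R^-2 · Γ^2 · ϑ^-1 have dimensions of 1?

no

Sum the exponent of each base dimension across the product:
  M: 2·[μ]_M + [α]_M − 2·[R]_M + 2·[Γ]_M − [ϑ]_M = 2·(1) + (0) − 2·(1) + 2·(1) − (-1) = 3
  L: 2·[μ]_L + [α]_L − 2·[R]_L + 2·[Γ]_L − [ϑ]_L = 2·(-1) + (2) − 2·(2) + 2·(2) − (1) = -1
  T: 2·[μ]_T + [α]_T − 2·[R]_T + 2·[Γ]_T − [ϑ]_T = 2·(-1) + (-1) − 2·(-3) + 2·(-2) − (1) = -2
  I: 2·[μ]_I + [α]_I − 2·[R]_I + 2·[Γ]_I − [ϑ]_I = 2·(0) + (0) − 2·(-2) + 2·(0) − (2) = 2
Net dimensions [M³ L⁻¹ T⁻² I²] ≠ [1] — not dimensionless.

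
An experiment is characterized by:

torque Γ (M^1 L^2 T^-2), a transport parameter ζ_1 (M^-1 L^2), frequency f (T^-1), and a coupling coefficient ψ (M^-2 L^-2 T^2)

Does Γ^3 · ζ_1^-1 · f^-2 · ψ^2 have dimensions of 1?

yes

Sum the exponent of each base dimension across the product:
  M: 3·[Γ]_M − [ζ_1]_M − 2·[f]_M + 2·[ψ]_M = 3·(1) − (-1) − 2·(0) + 2·(-2) = 0
  L: 3·[Γ]_L − [ζ_1]_L − 2·[f]_L + 2·[ψ]_L = 3·(2) − (2) − 2·(0) + 2·(-2) = 0
  T: 3·[Γ]_T − [ζ_1]_T − 2·[f]_T + 2·[ψ]_T = 3·(-2) − (0) − 2·(-1) + 2·(2) = 0
All base exponents vanish — dimensionless.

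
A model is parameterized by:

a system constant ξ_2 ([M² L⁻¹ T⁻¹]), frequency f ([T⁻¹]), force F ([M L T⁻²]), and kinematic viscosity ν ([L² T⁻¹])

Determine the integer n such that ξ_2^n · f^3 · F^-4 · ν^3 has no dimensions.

Balance the M exponent: (2)·n from ξ_2, plus 3·(0) − 4·(1) + 3·(0) = -4 from the rest, must sum to zero.
2n − 4 = 0, so n = 2.

2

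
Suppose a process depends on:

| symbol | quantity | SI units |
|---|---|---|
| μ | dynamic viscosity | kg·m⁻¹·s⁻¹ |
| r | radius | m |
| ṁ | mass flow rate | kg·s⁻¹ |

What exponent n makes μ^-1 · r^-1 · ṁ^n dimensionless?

Balance the M exponent: (1)·n from ṁ, plus −(1) − (0) = -1 from the rest, must sum to zero.
n − 1 = 0, so n = 1.

1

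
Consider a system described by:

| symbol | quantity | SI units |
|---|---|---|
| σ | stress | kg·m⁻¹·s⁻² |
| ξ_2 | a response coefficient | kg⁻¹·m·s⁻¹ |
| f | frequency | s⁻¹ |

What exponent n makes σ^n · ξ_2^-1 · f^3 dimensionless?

Balance the M exponent: (1)·n from σ, plus −(-1) + 3·(0) = 1 from the rest, must sum to zero.
n + 1 = 0, so n = -1.

-1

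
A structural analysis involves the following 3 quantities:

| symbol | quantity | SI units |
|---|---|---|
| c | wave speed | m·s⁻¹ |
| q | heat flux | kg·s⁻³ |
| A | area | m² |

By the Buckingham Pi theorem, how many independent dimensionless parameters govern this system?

There are 3 variables and 3 base dimensions (M, L, T).
The dimension matrix has rank 3.
Independent dimensionless groups: 3 − 3 = 0.

0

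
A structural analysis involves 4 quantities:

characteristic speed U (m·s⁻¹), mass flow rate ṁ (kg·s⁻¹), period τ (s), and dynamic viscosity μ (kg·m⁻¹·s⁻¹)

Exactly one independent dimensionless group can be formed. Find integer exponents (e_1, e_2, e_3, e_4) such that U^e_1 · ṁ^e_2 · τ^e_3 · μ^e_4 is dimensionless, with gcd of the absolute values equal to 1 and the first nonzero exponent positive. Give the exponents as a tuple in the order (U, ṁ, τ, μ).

(1, -1, 1, 1)

M: e_1·(0) + e_2·(1) + e_3·(0) + e_4·(1) = 0
L: e_1·(1) + e_2·(0) + e_3·(0) + e_4·(-1) = 0
T: e_1·(-1) + e_2·(-1) + e_3·(1) + e_4·(-1) = 0
Solving this homogeneous linear system for the smallest-integer solution (first nonzero entry positive) gives (1, -1, 1, 1).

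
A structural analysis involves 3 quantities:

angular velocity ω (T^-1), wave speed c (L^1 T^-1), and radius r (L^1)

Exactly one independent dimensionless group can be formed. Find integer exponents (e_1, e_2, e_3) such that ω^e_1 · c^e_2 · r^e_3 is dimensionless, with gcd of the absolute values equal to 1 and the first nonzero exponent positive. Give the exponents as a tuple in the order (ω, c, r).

L: e_1·(0) + e_2·(1) + e_3·(1) = 0
T: e_1·(-1) + e_2·(-1) + e_3·(0) = 0
Solving this homogeneous linear system for the smallest-integer solution (first nonzero entry positive) gives (1, -1, 1).

(1, -1, 1)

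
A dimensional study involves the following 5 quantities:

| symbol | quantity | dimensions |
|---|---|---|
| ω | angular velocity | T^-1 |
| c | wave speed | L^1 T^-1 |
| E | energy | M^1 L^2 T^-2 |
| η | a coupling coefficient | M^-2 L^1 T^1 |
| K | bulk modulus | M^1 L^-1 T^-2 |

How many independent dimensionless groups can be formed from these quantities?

2

There are 5 variables and 3 base dimensions (M, L, T).
The dimension matrix has rank 3.
Independent dimensionless groups: 5 − 3 = 2.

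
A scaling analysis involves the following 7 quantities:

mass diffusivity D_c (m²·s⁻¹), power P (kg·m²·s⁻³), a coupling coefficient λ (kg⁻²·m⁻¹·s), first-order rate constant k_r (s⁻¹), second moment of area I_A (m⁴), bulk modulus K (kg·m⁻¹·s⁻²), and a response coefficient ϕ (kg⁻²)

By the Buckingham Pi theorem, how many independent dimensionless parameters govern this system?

4

There are 7 variables and 3 base dimensions (M, L, T).
The dimension matrix has rank 3.
Independent dimensionless groups: 7 − 3 = 4.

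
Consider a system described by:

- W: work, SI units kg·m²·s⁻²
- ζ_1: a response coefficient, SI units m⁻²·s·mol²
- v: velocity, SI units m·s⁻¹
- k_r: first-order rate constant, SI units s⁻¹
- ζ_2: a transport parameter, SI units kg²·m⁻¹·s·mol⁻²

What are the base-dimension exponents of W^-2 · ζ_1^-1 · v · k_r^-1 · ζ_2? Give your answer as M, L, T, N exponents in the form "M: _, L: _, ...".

M: 0, L: -2, T: 4, N: -4

Collect each base-dimension exponent across the product:
  M: −2·(1) − (0) + (0) − (0) + (2) = 0
  L: −2·(2) − (-2) + (1) − (0) + (-1) = -2
  T: −2·(-2) − (1) + (-1) − (-1) + (1) = 4
  N: −2·(0) − (2) + (0) − (0) + (-2) = -4
So the dimensions are [L⁻² T⁴ N⁻⁴].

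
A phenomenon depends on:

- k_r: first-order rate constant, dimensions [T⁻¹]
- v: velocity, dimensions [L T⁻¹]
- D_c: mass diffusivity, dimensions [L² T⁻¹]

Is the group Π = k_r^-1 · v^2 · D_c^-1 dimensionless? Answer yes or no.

yes

Sum the exponent of each base dimension across the product:
  M: −[k_r]_M + 2·[v]_M − [D_c]_M = −(0) + 2·(0) − (0) = 0
  L: −[k_r]_L + 2·[v]_L − [D_c]_L = −(0) + 2·(1) − (2) = 0
  T: −[k_r]_T + 2·[v]_T − [D_c]_T = −(-1) + 2·(-1) − (-1) = 0
All base exponents vanish — dimensionless.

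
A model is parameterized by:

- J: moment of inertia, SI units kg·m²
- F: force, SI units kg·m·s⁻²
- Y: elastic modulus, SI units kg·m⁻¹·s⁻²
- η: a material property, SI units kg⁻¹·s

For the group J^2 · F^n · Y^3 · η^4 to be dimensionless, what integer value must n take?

Balance the M exponent: (1)·n from F, plus 2·(1) + 3·(1) + 4·(-1) = 1 from the rest, must sum to zero.
n + 1 = 0, so n = -1.

-1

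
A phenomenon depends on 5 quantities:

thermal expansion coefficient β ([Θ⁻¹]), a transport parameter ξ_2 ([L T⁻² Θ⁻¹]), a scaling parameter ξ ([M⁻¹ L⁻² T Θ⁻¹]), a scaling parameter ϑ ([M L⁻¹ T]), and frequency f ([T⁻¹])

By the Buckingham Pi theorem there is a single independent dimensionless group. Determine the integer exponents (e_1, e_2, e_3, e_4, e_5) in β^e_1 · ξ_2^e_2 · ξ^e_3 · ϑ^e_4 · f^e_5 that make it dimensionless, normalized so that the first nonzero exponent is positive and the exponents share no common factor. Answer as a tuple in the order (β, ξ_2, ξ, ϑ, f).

M: e_1·(0) + e_2·(0) + e_3·(-1) + e_4·(1) + e_5·(0) = 0
L: e_1·(0) + e_2·(1) + e_3·(-2) + e_4·(-1) + e_5·(0) = 0
T: e_1·(0) + e_2·(-2) + e_3·(1) + e_4·(1) + e_5·(-1) = 0
Θ: e_1·(-1) + e_2·(-1) + e_3·(-1) + e_4·(0) + e_5·(0) = 0
Solving this homogeneous linear system for the smallest-integer solution (first nonzero entry positive) gives (4, -3, -1, -1, 4).

(4, -3, -1, -1, 4)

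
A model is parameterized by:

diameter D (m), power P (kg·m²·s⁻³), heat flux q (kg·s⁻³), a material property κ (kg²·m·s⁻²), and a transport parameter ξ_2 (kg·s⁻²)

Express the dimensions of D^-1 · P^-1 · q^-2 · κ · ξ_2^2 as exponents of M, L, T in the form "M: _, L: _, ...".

Collect each base-dimension exponent across the product:
  M: −(0) − (1) − 2·(1) + (2) + 2·(1) = 1
  L: −(1) − (2) − 2·(0) + (1) + 2·(0) = -2
  T: −(0) − (-3) − 2·(-3) + (-2) + 2·(-2) = 3
So the dimensions are [M L⁻² T³].

M: 1, L: -2, T: 3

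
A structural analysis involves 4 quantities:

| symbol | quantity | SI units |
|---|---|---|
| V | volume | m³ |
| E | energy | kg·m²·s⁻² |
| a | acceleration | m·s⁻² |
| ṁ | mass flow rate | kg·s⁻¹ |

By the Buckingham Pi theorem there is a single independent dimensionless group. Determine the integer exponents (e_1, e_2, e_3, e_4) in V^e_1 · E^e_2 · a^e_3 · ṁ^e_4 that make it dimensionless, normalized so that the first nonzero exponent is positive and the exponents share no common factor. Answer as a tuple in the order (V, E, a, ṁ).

(1, -2, 1, 2)

M: e_1·(0) + e_2·(1) + e_3·(0) + e_4·(1) = 0
L: e_1·(3) + e_2·(2) + e_3·(1) + e_4·(0) = 0
T: e_1·(0) + e_2·(-2) + e_3·(-2) + e_4·(-1) = 0
Solving this homogeneous linear system for the smallest-integer solution (first nonzero entry positive) gives (1, -2, 1, 2).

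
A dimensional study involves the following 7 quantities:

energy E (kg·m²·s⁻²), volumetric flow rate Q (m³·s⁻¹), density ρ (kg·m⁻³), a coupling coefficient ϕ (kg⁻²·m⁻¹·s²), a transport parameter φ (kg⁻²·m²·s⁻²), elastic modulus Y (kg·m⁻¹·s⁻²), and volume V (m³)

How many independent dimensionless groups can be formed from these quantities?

There are 7 variables and 3 base dimensions (M, L, T).
The dimension matrix has rank 3.
Independent dimensionless groups: 7 − 3 = 4.

4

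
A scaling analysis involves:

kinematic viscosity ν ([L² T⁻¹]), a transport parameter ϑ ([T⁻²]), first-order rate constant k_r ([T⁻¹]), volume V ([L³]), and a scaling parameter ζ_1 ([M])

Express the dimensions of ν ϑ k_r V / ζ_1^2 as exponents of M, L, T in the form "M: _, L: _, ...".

Collect each base-dimension exponent across the product:
  M: (0) + (0) + (0) + (0) − 2·(1) = -2
  L: (2) + (0) + (0) + (3) − 2·(0) = 5
  T: (-1) + (-2) + (-1) + (0) − 2·(0) = -4
So the dimensions are [M⁻² L⁵ T⁻⁴].

M: -2, L: 5, T: -4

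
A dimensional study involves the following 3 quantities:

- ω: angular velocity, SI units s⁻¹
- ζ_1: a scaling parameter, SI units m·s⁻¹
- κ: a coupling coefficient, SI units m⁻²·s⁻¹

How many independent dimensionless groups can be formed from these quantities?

1

There are 3 variables and 2 base dimensions (L, T).
The dimension matrix has rank 2.
Independent dimensionless groups: 3 − 2 = 1.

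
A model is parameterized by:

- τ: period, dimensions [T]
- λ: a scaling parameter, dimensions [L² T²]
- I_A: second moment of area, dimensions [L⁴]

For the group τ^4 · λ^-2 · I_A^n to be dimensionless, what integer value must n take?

1

Balance the L exponent: (4)·n from I_A, plus 4·(0) − 2·(2) = -4 from the rest, must sum to zero.
4n − 4 = 0, so n = 1.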